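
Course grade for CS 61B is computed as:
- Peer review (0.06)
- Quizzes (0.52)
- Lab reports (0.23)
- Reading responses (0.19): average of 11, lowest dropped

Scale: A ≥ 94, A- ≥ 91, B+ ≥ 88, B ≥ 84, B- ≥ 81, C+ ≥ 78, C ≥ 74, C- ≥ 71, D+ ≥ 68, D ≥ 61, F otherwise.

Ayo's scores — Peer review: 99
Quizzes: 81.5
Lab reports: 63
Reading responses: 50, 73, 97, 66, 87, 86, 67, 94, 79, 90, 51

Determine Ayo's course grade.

Reading responses: drop 50 → average of remaining 10 = 790/10 = 79
Weighted total:
  Peer review 99 × 0.06 = 5.94
  Quizzes 81.5 × 0.52 = 42.38
  Lab reports 63 × 0.23 = 14.49
  Reading responses 79 × 0.19 = 15.01
Sum = 77.82
77.82 is ≥ 74 and < 78 → C

C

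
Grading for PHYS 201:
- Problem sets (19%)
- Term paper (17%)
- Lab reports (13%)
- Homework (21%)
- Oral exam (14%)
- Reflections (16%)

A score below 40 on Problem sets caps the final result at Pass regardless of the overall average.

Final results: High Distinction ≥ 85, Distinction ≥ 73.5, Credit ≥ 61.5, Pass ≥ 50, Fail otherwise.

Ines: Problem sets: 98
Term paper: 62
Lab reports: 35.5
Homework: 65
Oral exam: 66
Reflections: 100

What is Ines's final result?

Credit

Problem sets score 98 ≥ 40: minimum met.
Weighted total:
  Problem sets 98 × 0.19 = 18.62
  Term paper 62 × 0.17 = 10.54
  Lab reports 35.5 × 0.13 = 4.615
  Homework 65 × 0.21 = 13.65
  Oral exam 66 × 0.14 = 9.24
  Reflections 100 × 0.16 = 16
Sum = 72.665
72.665 is ≥ 61.5 and < 73.5 → Credit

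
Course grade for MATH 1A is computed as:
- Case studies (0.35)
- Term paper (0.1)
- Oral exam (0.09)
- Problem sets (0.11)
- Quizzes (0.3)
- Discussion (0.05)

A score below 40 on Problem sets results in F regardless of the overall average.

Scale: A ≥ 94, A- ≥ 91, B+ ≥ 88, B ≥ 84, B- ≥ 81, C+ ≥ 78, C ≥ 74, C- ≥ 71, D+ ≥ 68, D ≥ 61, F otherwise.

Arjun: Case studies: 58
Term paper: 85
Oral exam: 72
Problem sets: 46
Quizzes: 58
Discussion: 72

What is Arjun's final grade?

D

Problem sets score 46 ≥ 40: minimum met.
Weighted total:
  Case studies 58 × 0.35 = 20.3
  Term paper 85 × 0.1 = 8.5
  Oral exam 72 × 0.09 = 6.48
  Problem sets 46 × 0.11 = 5.06
  Quizzes 58 × 0.3 = 17.4
  Discussion 72 × 0.05 = 3.6
Sum = 61.34
61.34 is ≥ 61 and < 68 → D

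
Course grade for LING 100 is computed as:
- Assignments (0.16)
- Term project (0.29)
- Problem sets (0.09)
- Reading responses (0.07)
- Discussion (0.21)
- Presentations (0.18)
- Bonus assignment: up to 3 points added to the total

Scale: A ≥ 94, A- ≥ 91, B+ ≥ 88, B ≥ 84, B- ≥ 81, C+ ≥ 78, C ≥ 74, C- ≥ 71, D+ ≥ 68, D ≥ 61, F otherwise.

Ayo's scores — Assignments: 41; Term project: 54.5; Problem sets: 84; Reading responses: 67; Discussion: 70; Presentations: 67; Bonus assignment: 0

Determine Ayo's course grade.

D

Weighted total:
  Assignments 41 × 0.16 = 6.56
  Term project 54.5 × 0.29 = 15.805
  Problem sets 84 × 0.09 = 7.56
  Reading responses 67 × 0.07 = 4.69
  Discussion 70 × 0.21 = 14.7
  Presentations 67 × 0.18 = 12.06
Sum = 61.375
Bonus assignment: 61.375 + 0 = 61.375
61.375 is ≥ 61 and < 68 → D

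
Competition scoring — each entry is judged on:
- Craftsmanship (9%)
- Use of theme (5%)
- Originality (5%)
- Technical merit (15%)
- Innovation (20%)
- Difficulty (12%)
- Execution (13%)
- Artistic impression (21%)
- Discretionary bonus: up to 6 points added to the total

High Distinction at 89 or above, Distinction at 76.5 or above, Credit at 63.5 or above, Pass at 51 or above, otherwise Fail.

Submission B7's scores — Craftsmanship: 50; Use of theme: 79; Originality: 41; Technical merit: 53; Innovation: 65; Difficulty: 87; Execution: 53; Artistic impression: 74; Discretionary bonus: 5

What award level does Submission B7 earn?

Weighted total:
  Craftsmanship 50 × 0.09 = 4.5
  Use of theme 79 × 0.05 = 3.95
  Originality 41 × 0.05 = 2.05
  Technical merit 53 × 0.15 = 7.95
  Innovation 65 × 0.2 = 13
  Difficulty 87 × 0.12 = 10.44
  Execution 53 × 0.13 = 6.89
  Artistic impression 74 × 0.21 = 15.54
Sum = 64.32
Discretionary bonus: 64.32 + 5 = 69.32
69.32 is ≥ 63.5 and < 76.5 → Credit

Credit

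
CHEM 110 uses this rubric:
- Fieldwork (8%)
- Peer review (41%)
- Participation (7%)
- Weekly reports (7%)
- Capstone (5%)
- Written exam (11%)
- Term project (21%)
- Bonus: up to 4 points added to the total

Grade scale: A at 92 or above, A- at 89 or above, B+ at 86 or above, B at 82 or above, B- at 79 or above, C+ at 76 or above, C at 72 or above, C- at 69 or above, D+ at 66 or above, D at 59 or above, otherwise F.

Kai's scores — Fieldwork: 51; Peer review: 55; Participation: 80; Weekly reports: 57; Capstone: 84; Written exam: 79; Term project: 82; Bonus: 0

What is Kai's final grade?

D+

Weighted total:
  Fieldwork 51 × 0.08 = 4.08
  Peer review 55 × 0.41 = 22.55
  Participation 80 × 0.07 = 5.6
  Weekly reports 57 × 0.07 = 3.99
  Capstone 84 × 0.05 = 4.2
  Written exam 79 × 0.11 = 8.69
  Term project 82 × 0.21 = 17.22
Sum = 66.33
Bonus: 66.33 + 0 = 66.33
66.33 is ≥ 66 and < 69 → D+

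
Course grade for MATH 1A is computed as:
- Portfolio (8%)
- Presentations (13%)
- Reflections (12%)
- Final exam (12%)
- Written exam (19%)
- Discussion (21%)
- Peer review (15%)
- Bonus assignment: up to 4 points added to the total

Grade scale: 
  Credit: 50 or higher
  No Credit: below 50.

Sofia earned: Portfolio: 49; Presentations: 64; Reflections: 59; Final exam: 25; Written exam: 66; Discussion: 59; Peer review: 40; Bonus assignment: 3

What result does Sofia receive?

Credit

Weighted total:
  Portfolio 49 × 0.08 = 3.92
  Presentations 64 × 0.13 = 8.32
  Reflections 59 × 0.12 = 7.08
  Final exam 25 × 0.12 = 3
  Written exam 66 × 0.19 = 12.54
  Discussion 59 × 0.21 = 12.39
  Peer review 40 × 0.15 = 6
Sum = 53.25
Bonus assignment: 53.25 + 3 = 56.25
56.25 ≥ 50 → Credit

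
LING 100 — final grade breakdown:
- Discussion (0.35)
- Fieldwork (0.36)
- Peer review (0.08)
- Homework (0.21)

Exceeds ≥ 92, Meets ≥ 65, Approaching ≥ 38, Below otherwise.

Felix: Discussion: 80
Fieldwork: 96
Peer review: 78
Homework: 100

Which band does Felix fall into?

Weighted total:
  Discussion 80 × 0.35 = 28
  Fieldwork 96 × 0.36 = 34.56
  Peer review 78 × 0.08 = 6.24
  Homework 100 × 0.21 = 21
Sum = 89.8
89.8 is ≥ 65 and < 92 → Meets

Meets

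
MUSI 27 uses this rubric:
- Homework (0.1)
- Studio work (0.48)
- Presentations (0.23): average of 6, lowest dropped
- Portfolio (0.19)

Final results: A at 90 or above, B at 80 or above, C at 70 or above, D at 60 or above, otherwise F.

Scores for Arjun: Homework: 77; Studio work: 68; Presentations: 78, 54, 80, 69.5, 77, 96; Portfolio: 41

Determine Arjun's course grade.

D

Presentations: drop 54 → average of remaining 5 = 400.5/5 = 80.1
Weighted total:
  Homework 77 × 0.1 = 7.7
  Studio work 68 × 0.48 = 32.64
  Presentations 80.1 × 0.23 = 18.423
  Portfolio 41 × 0.19 = 7.79
Sum = 66.553
66.553 is ≥ 60 and < 70 → D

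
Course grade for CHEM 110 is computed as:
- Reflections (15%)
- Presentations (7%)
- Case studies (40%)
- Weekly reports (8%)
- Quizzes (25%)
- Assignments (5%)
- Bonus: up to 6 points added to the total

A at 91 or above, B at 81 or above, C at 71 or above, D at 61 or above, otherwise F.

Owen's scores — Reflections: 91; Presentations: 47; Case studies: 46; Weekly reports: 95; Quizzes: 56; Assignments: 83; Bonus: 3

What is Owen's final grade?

D

Weighted total:
  Reflections 91 × 0.15 = 13.65
  Presentations 47 × 0.07 = 3.29
  Case studies 46 × 0.4 = 18.4
  Weekly reports 95 × 0.08 = 7.6
  Quizzes 56 × 0.25 = 14
  Assignments 83 × 0.05 = 4.15
Sum = 61.09
Bonus: 61.09 + 3 = 64.09
64.09 is ≥ 61 and < 71 → D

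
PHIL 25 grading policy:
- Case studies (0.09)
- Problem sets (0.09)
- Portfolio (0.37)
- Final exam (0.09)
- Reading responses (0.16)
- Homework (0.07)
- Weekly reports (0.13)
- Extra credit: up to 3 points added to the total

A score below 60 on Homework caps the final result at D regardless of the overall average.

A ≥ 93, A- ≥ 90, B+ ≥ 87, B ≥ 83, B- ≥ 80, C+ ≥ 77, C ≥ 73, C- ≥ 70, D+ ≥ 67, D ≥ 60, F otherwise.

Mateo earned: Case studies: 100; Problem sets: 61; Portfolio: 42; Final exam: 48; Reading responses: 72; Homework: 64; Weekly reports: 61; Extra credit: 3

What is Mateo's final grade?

Homework score 64 ≥ 60: minimum met.
Weighted total:
  Case studies 100 × 0.09 = 9
  Problem sets 61 × 0.09 = 5.49
  Portfolio 42 × 0.37 = 15.54
  Final exam 48 × 0.09 = 4.32
  Reading responses 72 × 0.16 = 11.52
  Homework 64 × 0.07 = 4.48
  Weekly reports 61 × 0.13 = 7.93
Sum = 58.28
Extra credit: 58.28 + 3 = 61.28
61.28 is ≥ 60 and < 67 → D

D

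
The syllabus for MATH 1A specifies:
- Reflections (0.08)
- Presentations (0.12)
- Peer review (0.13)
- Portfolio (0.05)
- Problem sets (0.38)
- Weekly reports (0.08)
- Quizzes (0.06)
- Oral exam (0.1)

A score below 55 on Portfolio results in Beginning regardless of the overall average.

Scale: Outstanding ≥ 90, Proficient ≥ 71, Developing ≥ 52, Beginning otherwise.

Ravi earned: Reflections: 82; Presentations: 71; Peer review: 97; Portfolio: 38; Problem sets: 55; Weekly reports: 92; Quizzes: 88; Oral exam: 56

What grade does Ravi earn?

Portfolio score 38 < 55: minimum not met.
Weighted total:
  Reflections 82 × 0.08 = 6.56
  Presentations 71 × 0.12 = 8.52
  Peer review 97 × 0.13 = 12.61
  Portfolio 38 × 0.05 = 1.9
  Problem sets 55 × 0.38 = 20.9
  Weekly reports 92 × 0.08 = 7.36
  Quizzes 88 × 0.06 = 5.28
  Oral exam 56 × 0.1 = 5.6
Sum = 68.73
Because the Portfolio minimum was not met, the result is Beginning.

Beginning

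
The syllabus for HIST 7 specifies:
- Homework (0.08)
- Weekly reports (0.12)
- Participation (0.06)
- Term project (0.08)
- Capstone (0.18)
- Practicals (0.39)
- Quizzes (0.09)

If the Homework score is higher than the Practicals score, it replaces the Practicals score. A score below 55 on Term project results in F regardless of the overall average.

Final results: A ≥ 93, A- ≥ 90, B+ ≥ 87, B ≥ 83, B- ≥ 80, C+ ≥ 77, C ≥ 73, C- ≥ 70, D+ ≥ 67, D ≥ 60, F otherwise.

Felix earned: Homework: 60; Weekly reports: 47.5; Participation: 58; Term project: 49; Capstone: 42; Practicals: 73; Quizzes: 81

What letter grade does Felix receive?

Homework (60) ≤ Practicals (73), so Practicals stays at 73.
Term project score 49 < 55: minimum not met.
Weighted total:
  Homework 60 × 0.08 = 4.8
  Weekly reports 47.5 × 0.12 = 5.7
  Participation 58 × 0.06 = 3.48
  Term project 49 × 0.08 = 3.92
  Capstone 42 × 0.18 = 7.56
  Practicals 73 × 0.39 = 28.47
  Quizzes 81 × 0.09 = 7.29
Sum = 61.22
Because the Term project minimum was not met, the result is F.

F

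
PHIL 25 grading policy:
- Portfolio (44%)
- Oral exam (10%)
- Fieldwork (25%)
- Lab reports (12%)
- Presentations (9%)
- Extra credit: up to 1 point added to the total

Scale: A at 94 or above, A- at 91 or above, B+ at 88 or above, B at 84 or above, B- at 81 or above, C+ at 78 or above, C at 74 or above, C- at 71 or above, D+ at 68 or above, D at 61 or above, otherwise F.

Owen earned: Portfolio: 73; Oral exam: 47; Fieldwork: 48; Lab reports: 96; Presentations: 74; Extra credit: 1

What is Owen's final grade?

D+

Weighted total:
  Portfolio 73 × 0.44 = 32.12
  Oral exam 47 × 0.1 = 4.7
  Fieldwork 48 × 0.25 = 12
  Lab reports 96 × 0.12 = 11.52
  Presentations 74 × 0.09 = 6.66
Sum = 67
Extra credit: 67 + 1 = 68
68 is ≥ 68 and < 71 → D+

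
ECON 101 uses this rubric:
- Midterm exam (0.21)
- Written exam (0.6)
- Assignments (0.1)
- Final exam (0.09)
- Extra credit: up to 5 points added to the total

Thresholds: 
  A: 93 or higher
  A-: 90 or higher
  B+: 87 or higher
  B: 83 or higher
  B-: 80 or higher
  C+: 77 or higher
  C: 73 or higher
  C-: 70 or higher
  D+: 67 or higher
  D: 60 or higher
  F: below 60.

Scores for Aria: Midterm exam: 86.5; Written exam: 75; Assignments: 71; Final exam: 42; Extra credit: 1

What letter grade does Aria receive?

Weighted total:
  Midterm exam 86.5 × 0.21 = 18.165
  Written exam 75 × 0.6 = 45
  Assignments 71 × 0.1 = 7.1
  Final exam 42 × 0.09 = 3.78
Sum = 74.045
Extra credit: 74.045 + 1 = 75.045
75.045 is ≥ 73 and < 77 → C

C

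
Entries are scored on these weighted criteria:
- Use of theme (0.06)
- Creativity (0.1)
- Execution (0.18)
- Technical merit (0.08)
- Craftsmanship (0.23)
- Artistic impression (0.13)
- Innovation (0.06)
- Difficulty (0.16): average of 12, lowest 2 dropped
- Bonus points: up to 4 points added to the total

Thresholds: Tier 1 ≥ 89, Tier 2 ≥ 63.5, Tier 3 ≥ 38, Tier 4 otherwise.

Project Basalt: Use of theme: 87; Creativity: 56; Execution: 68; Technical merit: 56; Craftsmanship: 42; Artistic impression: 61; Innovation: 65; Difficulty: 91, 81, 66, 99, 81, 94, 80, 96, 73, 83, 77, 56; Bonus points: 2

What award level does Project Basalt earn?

Difficulty: drop 56, 66 → average of remaining 10 = 855/10 = 85.5
Weighted total:
  Use of theme 87 × 0.06 = 5.22
  Creativity 56 × 0.1 = 5.6
  Execution 68 × 0.18 = 12.24
  Technical merit 56 × 0.08 = 4.48
  Craftsmanship 42 × 0.23 = 9.66
  Artistic impression 61 × 0.13 = 7.93
  Innovation 65 × 0.06 = 3.9
  Difficulty 85.5 × 0.16 = 13.68
Sum = 62.71
Bonus points: 62.71 + 2 = 64.71
64.71 is ≥ 63.5 and < 89 → Tier 2

Tier 2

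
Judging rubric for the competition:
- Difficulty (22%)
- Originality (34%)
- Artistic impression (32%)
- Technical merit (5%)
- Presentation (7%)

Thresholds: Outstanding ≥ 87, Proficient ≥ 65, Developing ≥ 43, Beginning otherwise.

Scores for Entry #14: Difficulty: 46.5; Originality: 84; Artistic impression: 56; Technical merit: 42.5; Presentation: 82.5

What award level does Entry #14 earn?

Developing

Weighted total:
  Difficulty 46.5 × 0.22 = 10.23
  Originality 84 × 0.34 = 28.56
  Artistic impression 56 × 0.32 = 17.92
  Technical merit 42.5 × 0.05 = 2.125
  Presentation 82.5 × 0.07 = 5.775
Sum = 64.61
64.61 is ≥ 43 and < 65 → Developing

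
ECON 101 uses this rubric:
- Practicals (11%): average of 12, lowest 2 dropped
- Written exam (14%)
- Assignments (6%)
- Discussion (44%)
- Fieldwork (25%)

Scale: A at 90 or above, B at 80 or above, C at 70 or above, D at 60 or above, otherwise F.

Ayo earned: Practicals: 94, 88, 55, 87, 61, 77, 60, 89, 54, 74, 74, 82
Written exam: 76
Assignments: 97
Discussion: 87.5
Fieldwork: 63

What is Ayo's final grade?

Practicals: drop 54, 55 → average of remaining 10 = 786/10 = 78.6
Weighted total:
  Practicals 78.6 × 0.11 = 8.646
  Written exam 76 × 0.14 = 10.64
  Assignments 97 × 0.06 = 5.82
  Discussion 87.5 × 0.44 = 38.5
  Fieldwork 63 × 0.25 = 15.75
Sum = 79.356
79.356 is ≥ 70 and < 80 → C

C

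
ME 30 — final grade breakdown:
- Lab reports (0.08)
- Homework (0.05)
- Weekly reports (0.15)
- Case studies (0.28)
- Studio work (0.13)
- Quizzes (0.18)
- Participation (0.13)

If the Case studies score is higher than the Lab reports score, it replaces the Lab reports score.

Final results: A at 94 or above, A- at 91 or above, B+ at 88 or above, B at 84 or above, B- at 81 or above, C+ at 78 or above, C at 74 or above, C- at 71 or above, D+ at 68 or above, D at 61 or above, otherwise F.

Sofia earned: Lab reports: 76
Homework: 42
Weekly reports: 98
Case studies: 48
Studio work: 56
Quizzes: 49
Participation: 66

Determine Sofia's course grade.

Case studies (48) ≤ Lab reports (76), so Lab reports stays at 76.
Weighted total:
  Lab reports 76 × 0.08 = 6.08
  Homework 42 × 0.05 = 2.1
  Weekly reports 98 × 0.15 = 14.7
  Case studies 48 × 0.28 = 13.44
  Studio work 56 × 0.13 = 7.28
  Quizzes 49 × 0.18 = 8.82
  Participation 66 × 0.13 = 8.58
Sum = 61
61 is ≥ 61 and < 68 → D

D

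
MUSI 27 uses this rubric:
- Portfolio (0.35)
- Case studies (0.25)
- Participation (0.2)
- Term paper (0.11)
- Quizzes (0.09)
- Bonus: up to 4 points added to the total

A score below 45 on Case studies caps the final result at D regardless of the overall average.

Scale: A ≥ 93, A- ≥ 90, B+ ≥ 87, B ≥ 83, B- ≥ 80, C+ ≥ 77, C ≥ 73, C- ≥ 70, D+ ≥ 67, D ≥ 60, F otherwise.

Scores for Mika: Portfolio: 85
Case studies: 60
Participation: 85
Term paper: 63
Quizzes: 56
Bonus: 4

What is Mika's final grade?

C+

Case studies score 60 ≥ 45: minimum met.
Weighted total:
  Portfolio 85 × 0.35 = 29.75
  Case studies 60 × 0.25 = 15
  Participation 85 × 0.2 = 17
  Term paper 63 × 0.11 = 6.93
  Quizzes 56 × 0.09 = 5.04
Sum = 73.72
Bonus: 73.72 + 4 = 77.72
77.72 is ≥ 77 and < 80 → C+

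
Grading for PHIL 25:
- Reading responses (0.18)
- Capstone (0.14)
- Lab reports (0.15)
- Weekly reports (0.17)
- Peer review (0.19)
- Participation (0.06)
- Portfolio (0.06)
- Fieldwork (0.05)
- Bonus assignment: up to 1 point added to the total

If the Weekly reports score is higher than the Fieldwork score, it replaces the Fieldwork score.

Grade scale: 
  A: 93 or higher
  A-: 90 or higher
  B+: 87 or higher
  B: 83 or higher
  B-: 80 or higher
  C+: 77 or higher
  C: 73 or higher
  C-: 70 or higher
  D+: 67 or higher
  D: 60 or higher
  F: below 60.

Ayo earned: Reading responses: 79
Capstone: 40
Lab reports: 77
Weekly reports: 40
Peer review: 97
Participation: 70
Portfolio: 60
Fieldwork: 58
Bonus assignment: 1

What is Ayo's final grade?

D+

Weekly reports (40) ≤ Fieldwork (58), so Fieldwork stays at 58.
Weighted total:
  Reading responses 79 × 0.18 = 14.22
  Capstone 40 × 0.14 = 5.6
  Lab reports 77 × 0.15 = 11.55
  Weekly reports 40 × 0.17 = 6.8
  Peer review 97 × 0.19 = 18.43
  Participation 70 × 0.06 = 4.2
  Portfolio 60 × 0.06 = 3.6
  Fieldwork 58 × 0.05 = 2.9
Sum = 67.3
Bonus assignment: 67.3 + 1 = 68.3
68.3 is ≥ 67 and < 70 → D+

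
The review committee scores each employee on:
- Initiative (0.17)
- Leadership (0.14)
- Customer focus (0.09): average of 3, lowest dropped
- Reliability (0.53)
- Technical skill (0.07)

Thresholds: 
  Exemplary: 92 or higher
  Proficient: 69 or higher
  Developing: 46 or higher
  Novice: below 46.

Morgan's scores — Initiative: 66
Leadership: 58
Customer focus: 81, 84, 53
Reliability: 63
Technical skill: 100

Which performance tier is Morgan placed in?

Customer focus: drop 53 → average of remaining 2 = 165/2 = 82.5
Weighted total:
  Initiative 66 × 0.17 = 11.22
  Leadership 58 × 0.14 = 8.12
  Customer focus 82.5 × 0.09 = 7.425
  Reliability 63 × 0.53 = 33.39
  Technical skill 100 × 0.07 = 7
Sum = 67.155
67.155 is ≥ 46 and < 69 → Developing

Developing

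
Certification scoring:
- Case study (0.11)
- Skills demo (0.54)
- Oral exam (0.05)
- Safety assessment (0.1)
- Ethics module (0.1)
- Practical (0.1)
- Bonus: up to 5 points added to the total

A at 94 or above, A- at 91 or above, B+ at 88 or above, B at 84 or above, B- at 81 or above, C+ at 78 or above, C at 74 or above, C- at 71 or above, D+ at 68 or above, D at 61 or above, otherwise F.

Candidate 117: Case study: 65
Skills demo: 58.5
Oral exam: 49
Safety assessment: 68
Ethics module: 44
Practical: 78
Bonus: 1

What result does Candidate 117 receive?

D

Weighted total:
  Case study 65 × 0.11 = 7.15
  Skills demo 58.5 × 0.54 = 31.59
  Oral exam 49 × 0.05 = 2.45
  Safety assessment 68 × 0.1 = 6.8
  Ethics module 44 × 0.1 = 4.4
  Practical 78 × 0.1 = 7.8
Sum = 60.19
Bonus: 60.19 + 1 = 61.19
61.19 is ≥ 61 and < 68 → D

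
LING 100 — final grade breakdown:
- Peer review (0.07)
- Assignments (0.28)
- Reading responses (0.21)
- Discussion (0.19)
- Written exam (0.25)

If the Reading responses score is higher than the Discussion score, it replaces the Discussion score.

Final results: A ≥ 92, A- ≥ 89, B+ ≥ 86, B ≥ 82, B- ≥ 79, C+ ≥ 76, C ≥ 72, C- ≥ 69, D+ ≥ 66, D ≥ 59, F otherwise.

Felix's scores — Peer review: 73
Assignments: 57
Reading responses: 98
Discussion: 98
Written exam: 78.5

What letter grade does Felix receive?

B-

Reading responses (98) ≤ Discussion (98), so Discussion stays at 98.
Weighted total:
  Peer review 73 × 0.07 = 5.11
  Assignments 57 × 0.28 = 15.96
  Reading responses 98 × 0.21 = 20.58
  Discussion 98 × 0.19 = 18.62
  Written exam 78.5 × 0.25 = 19.625
Sum = 79.895
79.895 is ≥ 79 and < 82 → B-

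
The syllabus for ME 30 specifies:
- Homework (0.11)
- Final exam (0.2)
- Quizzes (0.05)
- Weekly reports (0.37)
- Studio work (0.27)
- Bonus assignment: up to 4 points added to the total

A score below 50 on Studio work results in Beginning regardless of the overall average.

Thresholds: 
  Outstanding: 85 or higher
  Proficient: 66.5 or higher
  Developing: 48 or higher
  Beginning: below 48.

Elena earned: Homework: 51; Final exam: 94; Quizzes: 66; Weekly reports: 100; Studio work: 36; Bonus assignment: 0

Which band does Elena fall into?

Studio work score 36 < 50: minimum not met.
Weighted total:
  Homework 51 × 0.11 = 5.61
  Final exam 94 × 0.2 = 18.8
  Quizzes 66 × 0.05 = 3.3
  Weekly reports 100 × 0.37 = 37
  Studio work 36 × 0.27 = 9.72
Sum = 74.43
Bonus assignment: 74.43 + 0 = 74.43
Because the Studio work minimum was not met, the result is Beginning.

Beginning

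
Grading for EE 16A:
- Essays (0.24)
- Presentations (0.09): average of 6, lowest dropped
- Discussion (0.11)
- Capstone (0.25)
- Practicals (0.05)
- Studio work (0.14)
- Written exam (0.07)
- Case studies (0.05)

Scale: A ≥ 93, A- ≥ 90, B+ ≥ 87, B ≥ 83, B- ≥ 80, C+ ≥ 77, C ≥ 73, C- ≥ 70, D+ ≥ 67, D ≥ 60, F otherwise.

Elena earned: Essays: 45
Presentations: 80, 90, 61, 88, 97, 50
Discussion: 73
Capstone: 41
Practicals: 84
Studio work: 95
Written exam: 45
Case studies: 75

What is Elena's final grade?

Presentations: drop 50 → average of remaining 5 = 416/5 = 83.2
Weighted total:
  Essays 45 × 0.24 = 10.8
  Presentations 83.2 × 0.09 = 7.488
  Discussion 73 × 0.11 = 8.03
  Capstone 41 × 0.25 = 10.25
  Practicals 84 × 0.05 = 4.2
  Studio work 95 × 0.14 = 13.3
  Written exam 45 × 0.07 = 3.15
  Case studies 75 × 0.05 = 3.75
Sum = 60.968
60.968 is ≥ 60 and < 67 → D

D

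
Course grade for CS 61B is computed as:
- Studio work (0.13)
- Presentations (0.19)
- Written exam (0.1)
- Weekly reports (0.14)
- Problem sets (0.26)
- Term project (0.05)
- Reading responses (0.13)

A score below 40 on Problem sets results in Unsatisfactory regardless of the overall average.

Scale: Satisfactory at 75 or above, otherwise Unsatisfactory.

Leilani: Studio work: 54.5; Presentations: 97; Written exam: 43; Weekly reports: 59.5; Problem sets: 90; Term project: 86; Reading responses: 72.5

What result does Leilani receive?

Problem sets score 90 ≥ 40: minimum met.
Weighted total:
  Studio work 54.5 × 0.13 = 7.085
  Presentations 97 × 0.19 = 18.43
  Written exam 43 × 0.1 = 4.3
  Weekly reports 59.5 × 0.14 = 8.33
  Problem sets 90 × 0.26 = 23.4
  Term project 86 × 0.05 = 4.3
  Reading responses 72.5 × 0.13 = 9.425
Sum = 75.27
75.27 ≥ 75 → Satisfactory

Satisfactory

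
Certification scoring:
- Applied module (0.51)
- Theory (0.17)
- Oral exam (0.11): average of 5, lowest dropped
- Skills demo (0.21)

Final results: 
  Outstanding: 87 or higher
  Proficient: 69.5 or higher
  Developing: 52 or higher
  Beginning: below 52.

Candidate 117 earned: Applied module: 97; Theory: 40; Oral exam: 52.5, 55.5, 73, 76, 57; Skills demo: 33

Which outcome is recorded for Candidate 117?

Proficient

Oral exam: drop 52.5 → average of remaining 4 = 261.5/4 = 65.375
Weighted total:
  Applied module 97 × 0.51 = 49.47
  Theory 40 × 0.17 = 6.8
  Oral exam 65.375 × 0.11 = 7.19125
  Skills demo 33 × 0.21 = 6.93
Sum = 70.39125
70.39125 is ≥ 69.5 and < 87 → Proficient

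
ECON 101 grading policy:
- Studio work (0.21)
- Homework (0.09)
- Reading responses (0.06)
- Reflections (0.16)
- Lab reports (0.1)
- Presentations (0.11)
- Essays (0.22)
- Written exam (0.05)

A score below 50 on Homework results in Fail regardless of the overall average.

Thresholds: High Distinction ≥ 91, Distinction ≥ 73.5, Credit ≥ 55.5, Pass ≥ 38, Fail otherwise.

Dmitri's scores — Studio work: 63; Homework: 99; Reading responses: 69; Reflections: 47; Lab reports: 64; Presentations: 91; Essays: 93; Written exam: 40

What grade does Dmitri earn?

Credit

Homework score 99 ≥ 50: minimum met.
Weighted total:
  Studio work 63 × 0.21 = 13.23
  Homework 99 × 0.09 = 8.91
  Reading responses 69 × 0.06 = 4.14
  Reflections 47 × 0.16 = 7.52
  Lab reports 64 × 0.1 = 6.4
  Presentations 91 × 0.11 = 10.01
  Essays 93 × 0.22 = 20.46
  Written exam 40 × 0.05 = 2
Sum = 72.67
72.67 is ≥ 55.5 and < 73.5 → Credit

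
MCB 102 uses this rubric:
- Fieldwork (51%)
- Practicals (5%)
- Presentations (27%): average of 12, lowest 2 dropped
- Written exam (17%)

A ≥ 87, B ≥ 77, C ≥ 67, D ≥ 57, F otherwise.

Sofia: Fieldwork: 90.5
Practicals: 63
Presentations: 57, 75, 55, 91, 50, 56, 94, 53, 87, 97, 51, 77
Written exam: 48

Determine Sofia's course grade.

Presentations: drop 50, 51 → average of remaining 10 = 742/10 = 74.2
Weighted total:
  Fieldwork 90.5 × 0.51 = 46.155
  Practicals 63 × 0.05 = 3.15
  Presentations 74.2 × 0.27 = 20.034
  Written exam 48 × 0.17 = 8.16
Sum = 77.499
77.499 is ≥ 77 and < 87 → B

B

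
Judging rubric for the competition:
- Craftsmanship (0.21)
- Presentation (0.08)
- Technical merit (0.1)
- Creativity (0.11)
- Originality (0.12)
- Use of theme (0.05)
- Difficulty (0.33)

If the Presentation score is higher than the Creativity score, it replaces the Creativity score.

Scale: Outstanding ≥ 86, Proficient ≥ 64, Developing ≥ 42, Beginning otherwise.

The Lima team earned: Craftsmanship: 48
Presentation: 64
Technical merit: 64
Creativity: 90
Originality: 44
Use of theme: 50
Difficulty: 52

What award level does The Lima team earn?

Developing

Presentation (64) ≤ Creativity (90), so Creativity stays at 90.
Weighted total:
  Craftsmanship 48 × 0.21 = 10.08
  Presentation 64 × 0.08 = 5.12
  Technical merit 64 × 0.1 = 6.4
  Creativity 90 × 0.11 = 9.9
  Originality 44 × 0.12 = 5.28
  Use of theme 50 × 0.05 = 2.5
  Difficulty 52 × 0.33 = 17.16
Sum = 56.44
56.44 is ≥ 42 and < 64 → Developing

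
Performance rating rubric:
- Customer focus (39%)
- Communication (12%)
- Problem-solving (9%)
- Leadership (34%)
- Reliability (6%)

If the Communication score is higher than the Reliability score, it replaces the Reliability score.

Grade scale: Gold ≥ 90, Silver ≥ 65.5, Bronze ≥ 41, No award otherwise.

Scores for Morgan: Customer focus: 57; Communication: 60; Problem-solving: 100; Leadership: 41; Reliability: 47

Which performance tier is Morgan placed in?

Bronze

Communication (60) > Reliability (47), so Reliability counts as 60.
Weighted total:
  Customer focus 57 × 0.39 = 22.23
  Communication 60 × 0.12 = 7.2
  Problem-solving 100 × 0.09 = 9
  Leadership 41 × 0.34 = 13.94
  Reliability 60 × 0.06 = 3.6
Sum = 55.97
55.97 is ≥ 41 and < 65.5 → Bronze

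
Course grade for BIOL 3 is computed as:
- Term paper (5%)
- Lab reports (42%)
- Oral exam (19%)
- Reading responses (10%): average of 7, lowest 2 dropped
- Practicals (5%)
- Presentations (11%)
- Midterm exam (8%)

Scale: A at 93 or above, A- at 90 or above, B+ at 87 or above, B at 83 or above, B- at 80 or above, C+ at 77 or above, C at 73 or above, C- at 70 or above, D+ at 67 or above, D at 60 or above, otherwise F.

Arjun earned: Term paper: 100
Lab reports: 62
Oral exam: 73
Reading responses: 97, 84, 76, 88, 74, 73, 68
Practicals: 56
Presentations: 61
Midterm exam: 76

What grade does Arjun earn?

Reading responses: drop 68, 73 → average of remaining 5 = 419/5 = 83.8
Weighted total:
  Term paper 100 × 0.05 = 5
  Lab reports 62 × 0.42 = 26.04
  Oral exam 73 × 0.19 = 13.87
  Reading responses 83.8 × 0.1 = 8.38
  Practicals 56 × 0.05 = 2.8
  Presentations 61 × 0.11 = 6.71
  Midterm exam 76 × 0.08 = 6.08
Sum = 68.88
68.88 is ≥ 67 and < 70 → D+

D+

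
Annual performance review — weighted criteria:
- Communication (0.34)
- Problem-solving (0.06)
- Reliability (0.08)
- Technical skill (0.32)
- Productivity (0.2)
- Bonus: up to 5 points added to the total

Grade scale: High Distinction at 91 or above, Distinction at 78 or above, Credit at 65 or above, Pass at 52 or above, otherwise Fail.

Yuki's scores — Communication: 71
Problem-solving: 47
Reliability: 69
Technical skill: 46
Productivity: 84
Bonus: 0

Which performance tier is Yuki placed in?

Weighted total:
  Communication 71 × 0.34 = 24.14
  Problem-solving 47 × 0.06 = 2.82
  Reliability 69 × 0.08 = 5.52
  Technical skill 46 × 0.32 = 14.72
  Productivity 84 × 0.2 = 16.8
Sum = 64
Bonus: 64 + 0 = 64
64 is ≥ 52 and < 65 → Pass

Pass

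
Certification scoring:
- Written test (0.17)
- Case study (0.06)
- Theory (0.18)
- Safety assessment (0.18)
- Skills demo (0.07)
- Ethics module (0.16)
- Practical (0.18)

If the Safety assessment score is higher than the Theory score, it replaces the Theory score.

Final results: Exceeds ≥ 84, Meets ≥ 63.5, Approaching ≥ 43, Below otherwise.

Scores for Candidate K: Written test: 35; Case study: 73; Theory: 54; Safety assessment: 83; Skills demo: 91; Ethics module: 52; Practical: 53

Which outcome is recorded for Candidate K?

Meets

Safety assessment (83) > Theory (54), so Theory counts as 83.
Weighted total:
  Written test 35 × 0.17 = 5.95
  Case study 73 × 0.06 = 4.38
  Theory 83 × 0.18 = 14.94
  Safety assessment 83 × 0.18 = 14.94
  Skills demo 91 × 0.07 = 6.37
  Ethics module 52 × 0.16 = 8.32
  Practical 53 × 0.18 = 9.54
Sum = 64.44
64.44 is ≥ 63.5 and < 84 → Meets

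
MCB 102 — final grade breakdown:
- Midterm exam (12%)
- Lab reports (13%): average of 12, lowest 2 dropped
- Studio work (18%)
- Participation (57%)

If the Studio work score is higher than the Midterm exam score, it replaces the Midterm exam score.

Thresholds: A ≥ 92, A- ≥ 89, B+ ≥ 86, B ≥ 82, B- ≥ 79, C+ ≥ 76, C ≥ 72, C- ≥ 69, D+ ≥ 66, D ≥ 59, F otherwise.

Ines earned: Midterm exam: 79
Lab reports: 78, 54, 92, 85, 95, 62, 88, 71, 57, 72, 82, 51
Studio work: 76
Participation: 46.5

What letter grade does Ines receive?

Lab reports: drop 51, 54 → average of remaining 10 = 782/10 = 78.2
Studio work (76) ≤ Midterm exam (79), so Midterm exam stays at 79.
Weighted total:
  Midterm exam 79 × 0.12 = 9.48
  Lab reports 78.2 × 0.13 = 10.166
  Studio work 76 × 0.18 = 13.68
  Participation 46.5 × 0.57 = 26.505
Sum = 59.831
59.831 is ≥ 59 and < 66 → D

D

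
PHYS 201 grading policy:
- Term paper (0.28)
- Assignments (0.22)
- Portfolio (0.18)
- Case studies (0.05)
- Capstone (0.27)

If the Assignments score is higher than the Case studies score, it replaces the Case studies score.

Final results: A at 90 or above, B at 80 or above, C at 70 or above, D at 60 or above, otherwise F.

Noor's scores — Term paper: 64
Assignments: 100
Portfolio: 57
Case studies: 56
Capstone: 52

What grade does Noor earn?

D

Assignments (100) > Case studies (56), so Case studies counts as 100.
Weighted total:
  Term paper 64 × 0.28 = 17.92
  Assignments 100 × 0.22 = 22
  Portfolio 57 × 0.18 = 10.26
  Case studies 100 × 0.05 = 5
  Capstone 52 × 0.27 = 14.04
Sum = 69.22
69.22 is ≥ 60 and < 70 → D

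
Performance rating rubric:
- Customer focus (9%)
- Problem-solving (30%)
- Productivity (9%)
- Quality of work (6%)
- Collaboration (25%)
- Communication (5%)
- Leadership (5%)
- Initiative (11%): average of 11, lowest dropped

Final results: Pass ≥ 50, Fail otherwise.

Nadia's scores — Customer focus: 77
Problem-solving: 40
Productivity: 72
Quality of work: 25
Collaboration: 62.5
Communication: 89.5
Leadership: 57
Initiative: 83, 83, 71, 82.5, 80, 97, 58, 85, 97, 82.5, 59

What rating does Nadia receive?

Initiative: drop 58 → average of remaining 10 = 820/10 = 82
Weighted total:
  Customer focus 77 × 0.09 = 6.93
  Problem-solving 40 × 0.3 = 12
  Productivity 72 × 0.09 = 6.48
  Quality of work 25 × 0.06 = 1.5
  Collaboration 62.5 × 0.25 = 15.625
  Communication 89.5 × 0.05 = 4.475
  Leadership 57 × 0.05 = 2.85
  Initiative 82 × 0.11 = 9.02
Sum = 58.88
58.88 ≥ 50 → Pass

Pass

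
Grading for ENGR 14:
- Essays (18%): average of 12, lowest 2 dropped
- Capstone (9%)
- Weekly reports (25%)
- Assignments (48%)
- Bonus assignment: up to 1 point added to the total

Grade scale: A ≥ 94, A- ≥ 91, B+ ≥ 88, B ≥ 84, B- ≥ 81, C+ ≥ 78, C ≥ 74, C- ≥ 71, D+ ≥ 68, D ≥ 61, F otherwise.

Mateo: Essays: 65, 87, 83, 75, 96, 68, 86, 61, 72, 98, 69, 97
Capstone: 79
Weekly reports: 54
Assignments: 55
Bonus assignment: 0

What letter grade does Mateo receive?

Essays: drop 61, 65 → average of remaining 10 = 831/10 = 83.1
Weighted total:
  Essays 83.1 × 0.18 = 14.958
  Capstone 79 × 0.09 = 7.11
  Weekly reports 54 × 0.25 = 13.5
  Assignments 55 × 0.48 = 26.4
Sum = 61.968
Bonus assignment: 61.968 + 0 = 61.968
61.968 is ≥ 61 and < 68 → D

D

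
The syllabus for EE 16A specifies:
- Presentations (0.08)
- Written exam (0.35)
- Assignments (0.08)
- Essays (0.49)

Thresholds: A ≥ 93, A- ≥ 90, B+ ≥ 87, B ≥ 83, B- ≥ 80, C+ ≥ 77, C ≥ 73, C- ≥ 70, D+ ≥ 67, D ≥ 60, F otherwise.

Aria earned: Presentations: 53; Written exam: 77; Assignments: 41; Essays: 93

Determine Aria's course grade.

B-

Weighted total:
  Presentations 53 × 0.08 = 4.24
  Written exam 77 × 0.35 = 26.95
  Assignments 41 × 0.08 = 3.28
  Essays 93 × 0.49 = 45.57
Sum = 80.04
80.04 is ≥ 80 and < 83 → B-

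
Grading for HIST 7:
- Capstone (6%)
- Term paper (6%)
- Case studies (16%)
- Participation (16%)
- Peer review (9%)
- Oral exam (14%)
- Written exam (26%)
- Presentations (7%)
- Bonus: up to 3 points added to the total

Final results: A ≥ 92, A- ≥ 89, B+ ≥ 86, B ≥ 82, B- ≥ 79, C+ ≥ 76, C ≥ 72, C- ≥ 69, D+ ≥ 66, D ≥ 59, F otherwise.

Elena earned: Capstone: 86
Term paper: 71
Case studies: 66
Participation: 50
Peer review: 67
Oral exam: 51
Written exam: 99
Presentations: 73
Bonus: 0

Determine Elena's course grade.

Weighted total:
  Capstone 86 × 0.06 = 5.16
  Term paper 71 × 0.06 = 4.26
  Case studies 66 × 0.16 = 10.56
  Participation 50 × 0.16 = 8
  Peer review 67 × 0.09 = 6.03
  Oral exam 51 × 0.14 = 7.14
  Written exam 99 × 0.26 = 25.74
  Presentations 73 × 0.07 = 5.11
Sum = 72
Bonus: 72 + 0 = 72
72 is ≥ 72 and < 76 → C

C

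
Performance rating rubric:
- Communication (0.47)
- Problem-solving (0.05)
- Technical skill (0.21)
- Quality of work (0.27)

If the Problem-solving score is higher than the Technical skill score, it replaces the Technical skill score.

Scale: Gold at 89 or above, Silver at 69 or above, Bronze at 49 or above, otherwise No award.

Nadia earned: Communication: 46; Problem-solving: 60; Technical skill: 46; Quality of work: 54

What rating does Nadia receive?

Bronze

Problem-solving (60) > Technical skill (46), so Technical skill counts as 60.
Weighted total:
  Communication 46 × 0.47 = 21.62
  Problem-solving 60 × 0.05 = 3
  Technical skill 60 × 0.21 = 12.6
  Quality of work 54 × 0.27 = 14.58
Sum = 51.8
51.8 is ≥ 49 and < 69 → Bronze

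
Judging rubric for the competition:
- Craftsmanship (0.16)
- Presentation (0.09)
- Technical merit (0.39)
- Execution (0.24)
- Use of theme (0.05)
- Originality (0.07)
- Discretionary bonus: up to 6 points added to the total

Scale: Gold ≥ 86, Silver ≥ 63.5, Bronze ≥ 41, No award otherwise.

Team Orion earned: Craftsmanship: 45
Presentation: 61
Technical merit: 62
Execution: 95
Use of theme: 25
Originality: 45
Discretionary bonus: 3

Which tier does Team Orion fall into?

Silver

Weighted total:
  Craftsmanship 45 × 0.16 = 7.2
  Presentation 61 × 0.09 = 5.49
  Technical merit 62 × 0.39 = 24.18
  Execution 95 × 0.24 = 22.8
  Use of theme 25 × 0.05 = 1.25
  Originality 45 × 0.07 = 3.15
Sum = 64.07
Discretionary bonus: 64.07 + 3 = 67.07
67.07 is ≥ 63.5 and < 86 → Silver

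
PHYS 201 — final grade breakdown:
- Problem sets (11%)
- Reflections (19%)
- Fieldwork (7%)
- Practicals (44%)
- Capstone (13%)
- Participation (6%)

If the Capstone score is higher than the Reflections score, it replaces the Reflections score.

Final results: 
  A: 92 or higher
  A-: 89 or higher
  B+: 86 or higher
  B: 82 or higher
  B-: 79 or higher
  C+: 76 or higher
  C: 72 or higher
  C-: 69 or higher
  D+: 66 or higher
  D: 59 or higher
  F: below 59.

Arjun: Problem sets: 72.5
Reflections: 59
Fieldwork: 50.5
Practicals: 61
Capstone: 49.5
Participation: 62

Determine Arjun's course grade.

Capstone (49.5) ≤ Reflections (59), so Reflections stays at 59.
Weighted total:
  Problem sets 72.5 × 0.11 = 7.975
  Reflections 59 × 0.19 = 11.21
  Fieldwork 50.5 × 0.07 = 3.535
  Practicals 61 × 0.44 = 26.84
  Capstone 49.5 × 0.13 = 6.435
  Participation 62 × 0.06 = 3.72
Sum = 59.715
59.715 is ≥ 59 and < 66 → D

D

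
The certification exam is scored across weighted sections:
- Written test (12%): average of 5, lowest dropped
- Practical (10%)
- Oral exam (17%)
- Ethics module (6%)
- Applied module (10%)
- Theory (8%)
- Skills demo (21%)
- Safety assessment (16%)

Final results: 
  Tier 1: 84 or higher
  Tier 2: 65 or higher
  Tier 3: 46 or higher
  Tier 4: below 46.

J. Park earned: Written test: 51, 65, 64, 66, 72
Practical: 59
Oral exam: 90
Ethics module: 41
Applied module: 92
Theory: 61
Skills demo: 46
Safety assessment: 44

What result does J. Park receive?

Written test: drop 51 → average of remaining 4 = 267/4 = 66.75
Weighted total:
  Written test 66.75 × 0.12 = 8.01
  Practical 59 × 0.1 = 5.9
  Oral exam 90 × 0.17 = 15.3
  Ethics module 41 × 0.06 = 2.46
  Applied module 92 × 0.1 = 9.2
  Theory 61 × 0.08 = 4.88
  Skills demo 46 × 0.21 = 9.66
  Safety assessment 44 × 0.16 = 7.04
Sum = 62.45
62.45 is ≥ 46 and < 65 → Tier 3

Tier 3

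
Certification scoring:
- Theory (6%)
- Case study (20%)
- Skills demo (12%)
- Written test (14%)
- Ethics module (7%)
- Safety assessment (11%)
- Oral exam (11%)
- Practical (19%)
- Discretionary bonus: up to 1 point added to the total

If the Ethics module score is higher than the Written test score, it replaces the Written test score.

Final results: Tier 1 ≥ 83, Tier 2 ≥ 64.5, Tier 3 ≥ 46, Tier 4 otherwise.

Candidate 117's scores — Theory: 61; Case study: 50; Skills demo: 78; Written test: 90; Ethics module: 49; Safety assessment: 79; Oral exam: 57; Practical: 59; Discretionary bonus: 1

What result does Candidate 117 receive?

Ethics module (49) ≤ Written test (90), so Written test stays at 90.
Weighted total:
  Theory 61 × 0.06 = 3.66
  Case study 50 × 0.2 = 10
  Skills demo 78 × 0.12 = 9.36
  Written test 90 × 0.14 = 12.6
  Ethics module 49 × 0.07 = 3.43
  Safety assessment 79 × 0.11 = 8.69
  Oral exam 57 × 0.11 = 6.27
  Practical 59 × 0.19 = 11.21
Sum = 65.22
Discretionary bonus: 65.22 + 1 = 66.22
66.22 is ≥ 64.5 and < 83 → Tier 2

Tier 2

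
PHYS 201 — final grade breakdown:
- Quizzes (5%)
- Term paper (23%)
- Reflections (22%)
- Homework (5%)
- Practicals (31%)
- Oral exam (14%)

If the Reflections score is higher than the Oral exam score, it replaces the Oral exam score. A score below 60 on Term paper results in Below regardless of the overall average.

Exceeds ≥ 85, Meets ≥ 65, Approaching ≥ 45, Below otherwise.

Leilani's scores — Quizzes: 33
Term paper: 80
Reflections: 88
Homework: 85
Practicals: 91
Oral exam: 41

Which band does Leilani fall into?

Reflections (88) > Oral exam (41), so Oral exam counts as 88.
Term paper score 80 ≥ 60: minimum met.
Weighted total:
  Quizzes 33 × 0.05 = 1.65
  Term paper 80 × 0.23 = 18.4
  Reflections 88 × 0.22 = 19.36
  Homework 85 × 0.05 = 4.25
  Practicals 91 × 0.31 = 28.21
  Oral exam 88 × 0.14 = 12.32
Sum = 84.19
84.19 is ≥ 65 and < 85 → Meets

Meets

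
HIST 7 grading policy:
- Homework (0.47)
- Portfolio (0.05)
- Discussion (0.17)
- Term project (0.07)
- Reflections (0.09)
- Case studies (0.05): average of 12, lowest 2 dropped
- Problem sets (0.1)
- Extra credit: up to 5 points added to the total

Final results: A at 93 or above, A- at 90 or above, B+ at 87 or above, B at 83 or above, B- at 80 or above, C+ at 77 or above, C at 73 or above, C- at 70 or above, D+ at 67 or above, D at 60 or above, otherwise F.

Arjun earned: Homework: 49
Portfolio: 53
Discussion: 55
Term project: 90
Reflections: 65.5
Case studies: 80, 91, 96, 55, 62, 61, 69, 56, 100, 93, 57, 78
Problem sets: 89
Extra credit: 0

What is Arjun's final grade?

D

Case studies: drop 55, 56 → average of remaining 10 = 787/10 = 78.7
Weighted total:
  Homework 49 × 0.47 = 23.03
  Portfolio 53 × 0.05 = 2.65
  Discussion 55 × 0.17 = 9.35
  Term project 90 × 0.07 = 6.3
  Reflections 65.5 × 0.09 = 5.895
  Case studies 78.7 × 0.05 = 3.935
  Problem sets 89 × 0.1 = 8.9
Sum = 60.06
Extra credit: 60.06 + 0 = 60.06
60.06 is ≥ 60 and < 67 → D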